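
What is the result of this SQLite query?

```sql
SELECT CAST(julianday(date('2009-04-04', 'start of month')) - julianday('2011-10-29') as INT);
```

-941

`start of month` rewinds 2009-04-04 to 2009-04-01.
29 days remain in April 2009 after the 1st (30 − 1).
Full months from May 2009 through September 2011 contribute their day counts.
Then 29 days into October 2011.
Total: 29 + 31 + 30 + 31 + 31 + 30 + 31 + 30 + 31 + 31 + 28 + 31 + 30 + 31 + 30 + 31 + 31 + 30 + 31 + 30 + 31 + 31 + 28 + 31 + 30 + 31 + 30 + 31 + 31 + 30 + 29 = 941.
The subtraction is earlier − later, so the result is −941 → -941.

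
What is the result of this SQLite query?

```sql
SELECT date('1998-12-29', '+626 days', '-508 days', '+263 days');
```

Applying '+626 days' to 1998-12-29: counting 626 days forward gives 2000-09-15.
Applying '-508 days' to 2000-09-15: counting 508 days back gives 1999-04-26.
Applying '+263 days' to 1999-04-26: counting 263 days forward gives 2000-01-14.

2000-01-14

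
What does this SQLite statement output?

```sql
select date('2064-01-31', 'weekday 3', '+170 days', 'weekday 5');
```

`weekday 3` advances to the next Wednesday; 2064-01-31 is a Thursday, so it moves forward to 2064-02-06.
Applying '+170 days' to 2064-02-06: counting 170 days forward gives 2064-07-25.
`weekday 5` advances to the next Friday; 2064-07-25 is already a Friday, so it stays at 2064-07-25.

2064-07-25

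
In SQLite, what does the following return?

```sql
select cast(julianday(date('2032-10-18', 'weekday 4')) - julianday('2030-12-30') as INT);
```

`weekday 4` advances to the next Thursday; 2032-10-18 is a Monday, so it moves forward to 2032-10-21.
1 day remains in December 2030 after the 30th (31 − 30).
Full months from January 2031 through September 2032 contribute their day counts.
Then 21 days into October 2032.
Total: 1 + 31 + 28 + 31 + 30 + 31 + 30 + 31 + 31 + 30 + 31 + 30 + 31 + 31 + 29 + 31 + 30 + 31 + 30 + 31 + 31 + 30 + 21 = 661.

661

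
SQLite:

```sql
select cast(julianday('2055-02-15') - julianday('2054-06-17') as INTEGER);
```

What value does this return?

243

13 days remain in June 2054 after the 17th (30 − 17).
Full months from July 2054 through January 2055 contribute their day counts.
Then 15 days into February 2055.
Total: 13 + 31 + 31 + 30 + 31 + 30 + 31 + 31 + 15 = 243.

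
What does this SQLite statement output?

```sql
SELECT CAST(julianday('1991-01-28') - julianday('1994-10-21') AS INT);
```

3 days remain in January 1991 after the 28th (31 − 28).
Full months from February 1991 through September 1994 contribute their day counts.
Then 21 days into October 1994.
Total: 3 + 28 + 31 + 30 + 31 + 30 + 31 + 31 + 30 + 31 + 30 + 31 + 31 + 29 + 31 + 30 + 31 + 30 + 31 + 31 + 30 + 31 + 30 + 31 + 31 + 28 + 31 + 30 + 31 + 30 + 31 + 31 + 30 + 31 + 30 + 31 + 31 + 28 + 31 + 30 + 31 + 30 + 31 + 31 + 30 + 21 = 1362.
The subtraction is earlier − later, so the result is −1362 → -1362.

-1362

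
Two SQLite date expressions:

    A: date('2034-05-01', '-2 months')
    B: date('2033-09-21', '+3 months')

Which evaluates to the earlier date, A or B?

B

A = 2034-03-01.
B = 2033-12-21.
B is earlier.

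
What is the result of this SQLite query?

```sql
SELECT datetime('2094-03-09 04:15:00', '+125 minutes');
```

2094-03-09 06:20:00

125 minutes = 2h 5m; +125 minutes from 2094-03-09 04:15:00 is 2094-03-09 06:20:00.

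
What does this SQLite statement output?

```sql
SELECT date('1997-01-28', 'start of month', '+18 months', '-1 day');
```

1998-06-30

`start of month` rewinds 1997-01-28 to 1997-01-01.
Adding +18 months to 1997-01-01 gives 1998-07-01.
Going back 1 day from 1998-07-01 reaches 1998-06-30 (last day of June, 30 days).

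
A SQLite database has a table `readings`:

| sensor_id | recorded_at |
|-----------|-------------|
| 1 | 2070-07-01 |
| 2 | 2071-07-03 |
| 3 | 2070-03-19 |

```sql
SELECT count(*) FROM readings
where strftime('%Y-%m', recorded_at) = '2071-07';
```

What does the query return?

1

Rows with year-month 2071-07: 2071-07-03 → 1.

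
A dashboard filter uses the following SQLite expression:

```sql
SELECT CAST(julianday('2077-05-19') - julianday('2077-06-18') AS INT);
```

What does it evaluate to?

12 days remain in May 2077 after the 19th (31 − 19).
Then 18 days into June 2077.
Total: 12 + 18 = 30.
The subtraction is earlier − later, so the result is −30 → -30.

-30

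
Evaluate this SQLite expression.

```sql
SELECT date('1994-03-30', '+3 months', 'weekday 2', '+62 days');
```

1994-09-05

Adding +3 months to 1994-03-30 gives 1994-06-30.
`weekday 2` advances to the next Tuesday; 1994-06-30 is a Thursday, so it moves forward to 1994-07-05.
Applying '+62 days' to 1994-07-05: counting 62 days forward gives 1994-09-05.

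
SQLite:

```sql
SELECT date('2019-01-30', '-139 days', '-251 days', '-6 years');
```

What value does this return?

2012-01-05

Applying '-139 days' to 2019-01-30: counting 139 days back gives 2018-09-13.
Applying '-251 days' to 2018-09-13: counting 251 days back gives 2018-01-05.
Adding -6 years to 2018-01-05 gives 2012-01-05.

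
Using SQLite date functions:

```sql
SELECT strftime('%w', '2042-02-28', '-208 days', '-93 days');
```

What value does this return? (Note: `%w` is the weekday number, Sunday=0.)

5

First apply '-208 days', '-93 days': 2042-02-28 → 2041-05-03.
2041-05-03 is a Friday; with Sunday=0 that is 5.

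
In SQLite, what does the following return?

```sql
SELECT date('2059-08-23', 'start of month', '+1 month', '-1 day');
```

`start of month` rewinds 2059-08-23 to 2059-08-01.
Adding +1 month to 2059-08-01 gives 2059-09-01.
Going back 1 day from 2059-09-01 reaches 2059-08-31 (last day of August, 31 days).

2059-08-31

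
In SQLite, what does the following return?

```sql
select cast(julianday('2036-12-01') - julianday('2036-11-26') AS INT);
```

4 days remain in November 2036 after the 26th (30 − 26).
Then 1 day into December 2036.
Total: 4 + 1 = 5.

5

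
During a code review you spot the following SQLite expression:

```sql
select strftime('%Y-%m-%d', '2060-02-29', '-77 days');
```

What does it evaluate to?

First apply '-77 days': 2060-02-29 → 2059-12-14.
`%Y-%m-%d` extracts the ISO date: 2059-12-14.

2059-12-14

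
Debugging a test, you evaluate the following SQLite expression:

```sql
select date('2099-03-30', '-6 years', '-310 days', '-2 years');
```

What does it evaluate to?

2090-05-24

Adding -6 years to 2099-03-30 gives 2093-03-30.
Applying '-310 days' to 2093-03-30: counting 310 days back gives 2092-05-24.
Adding -2 years to 2092-05-24 gives 2090-05-24.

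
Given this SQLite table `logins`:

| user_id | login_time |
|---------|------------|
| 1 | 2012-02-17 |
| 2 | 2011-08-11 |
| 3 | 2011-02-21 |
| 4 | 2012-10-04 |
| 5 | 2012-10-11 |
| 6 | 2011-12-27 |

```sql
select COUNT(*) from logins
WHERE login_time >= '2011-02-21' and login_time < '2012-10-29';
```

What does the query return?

6

Rows in [2011-02-21, 2012-10-29): 2012-02-17, 2011-08-11, 2011-02-21, 2012-10-04, 2012-10-11, 2011-12-27 → 6 rows.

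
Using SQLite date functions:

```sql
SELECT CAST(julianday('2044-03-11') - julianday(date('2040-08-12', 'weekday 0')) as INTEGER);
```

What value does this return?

1307

`weekday 0` advances to the next Sunday; 2040-08-12 is already a Sunday, so it stays at 2040-08-12.
19 days remain in August 2040 after the 12th (31 − 12).
Full months from September 2040 through February 2044 contribute their day counts.
Then 11 days into March 2044.
Total: 19 + 30 + 31 + 30 + 31 + 31 + 28 + 31 + 30 + 31 + 30 + 31 + 31 + 30 + 31 + 30 + 31 + 31 + 28 + 31 + 30 + 31 + 30 + 31 + 31 + 30 + 31 + 30 + 31 + 31 + 28 + 31 + 30 + 31 + 30 + 31 + 31 + 30 + 31 + 30 + 31 + 31 + 29 + 11 = 1307.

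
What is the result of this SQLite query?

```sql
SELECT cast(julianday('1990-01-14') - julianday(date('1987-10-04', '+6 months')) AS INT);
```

Adding +6 months to 1987-10-04 gives 1988-04-04.
26 days remain in April 1988 after the 4th (30 − 4).
Full months from May 1988 through December 1989 contribute their day counts.
Then 14 days into January 1990.
Total: 26 + 31 + 30 + 31 + 31 + 30 + 31 + 30 + 31 + 31 + 28 + 31 + 30 + 31 + 30 + 31 + 31 + 30 + 31 + 30 + 31 + 14 = 650.

650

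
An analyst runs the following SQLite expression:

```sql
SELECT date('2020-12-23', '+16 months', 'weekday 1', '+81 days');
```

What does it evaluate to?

Adding +16 months to 2020-12-23 gives 2022-04-23.
`weekday 1` advances to the next Monday; 2022-04-23 is a Saturday, so it moves forward to 2022-04-25.
Applying '+81 days' to 2022-04-25: counting 81 days forward gives 2022-07-15.

2022-07-15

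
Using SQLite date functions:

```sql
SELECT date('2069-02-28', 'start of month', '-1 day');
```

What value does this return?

2069-01-31

`start of month` rewinds 2069-02-28 to 2069-02-01.
Going back 1 day from 2069-02-01 reaches 2069-01-31 (last day of January, 31 days).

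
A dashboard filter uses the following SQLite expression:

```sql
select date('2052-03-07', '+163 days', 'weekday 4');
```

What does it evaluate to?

2052-08-22

Applying '+163 days' to 2052-03-07: counting 163 days forward gives 2052-08-17.
`weekday 4` advances to the next Thursday; 2052-08-17 is a Saturday, so it moves forward to 2052-08-22.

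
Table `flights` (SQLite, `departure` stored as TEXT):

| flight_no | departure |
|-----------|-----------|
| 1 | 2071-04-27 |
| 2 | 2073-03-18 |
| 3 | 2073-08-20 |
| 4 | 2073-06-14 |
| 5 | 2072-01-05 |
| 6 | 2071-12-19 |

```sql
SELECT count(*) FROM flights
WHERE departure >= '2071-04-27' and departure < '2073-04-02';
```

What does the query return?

4

Rows in [2071-04-27, 2073-04-02): 2071-04-27, 2073-03-18, 2072-01-05, 2071-12-19 → 4 rows.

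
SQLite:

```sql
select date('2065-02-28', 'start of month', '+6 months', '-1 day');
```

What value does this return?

2065-07-31

`start of month` rewinds 2065-02-28 to 2065-02-01.
Adding +6 months to 2065-02-01 gives 2065-08-01.
Going back 1 day from 2065-08-01 reaches 2065-07-31 (last day of July, 31 days).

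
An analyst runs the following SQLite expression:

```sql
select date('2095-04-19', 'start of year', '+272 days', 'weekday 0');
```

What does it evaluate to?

`start of year` rewinds 2095-04-19 to 2095-01-01.
Applying '+272 days' to 2095-01-01: counting 272 days forward gives 2095-09-30.
`weekday 0` advances to the next Sunday; 2095-09-30 is a Friday, so it moves forward to 2095-10-02.

2095-10-02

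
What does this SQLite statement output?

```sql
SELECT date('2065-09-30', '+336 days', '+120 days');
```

Applying '+336 days' to 2065-09-30: counting 336 days forward gives 2066-09-01.
Applying '+120 days' to 2066-09-01: counting 120 days forward gives 2066-12-30.

2066-12-30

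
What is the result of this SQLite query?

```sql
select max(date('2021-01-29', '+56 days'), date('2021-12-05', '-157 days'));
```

2021-07-01

date('2021-01-29', '+56 days') → 2021-03-26.
date('2021-12-05', '-157 days') → 2021-07-01.
Later of the two is 2021-07-01.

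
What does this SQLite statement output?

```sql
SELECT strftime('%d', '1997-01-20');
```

`%d` extracts the 2-digit day of month: 20.

20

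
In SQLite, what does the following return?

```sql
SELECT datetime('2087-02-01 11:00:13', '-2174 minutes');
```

2174 minutes = 36h 14m; -2174 minutes from 2087-02-01 11:00:13 is 2087-01-30 22:46:13 (crosses midnight).

2087-01-30 22:46:13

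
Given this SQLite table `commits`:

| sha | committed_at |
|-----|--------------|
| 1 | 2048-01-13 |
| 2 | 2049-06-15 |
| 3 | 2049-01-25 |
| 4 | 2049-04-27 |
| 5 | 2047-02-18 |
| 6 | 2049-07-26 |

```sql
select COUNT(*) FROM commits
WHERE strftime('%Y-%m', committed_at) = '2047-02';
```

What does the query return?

1

Rows with year-month 2047-02: 2047-02-18 → 1.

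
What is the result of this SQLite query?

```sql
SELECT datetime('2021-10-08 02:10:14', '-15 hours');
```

2021-10-07 11:10:14

-15 hours from 2021-10-08 02:10:14 is 2021-10-07 11:10:14 (crosses midnight).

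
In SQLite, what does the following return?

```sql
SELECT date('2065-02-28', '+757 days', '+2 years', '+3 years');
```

2072-03-27

Applying '+757 days' to 2065-02-28: counting 757 days forward gives 2067-03-27.
Adding +2 years to 2067-03-27 gives 2069-03-27.
Adding +3 years to 2069-03-27 gives 2072-03-27.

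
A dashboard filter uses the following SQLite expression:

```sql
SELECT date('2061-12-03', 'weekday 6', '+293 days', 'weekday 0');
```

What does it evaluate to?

2062-09-24

`weekday 6` advances to the next Saturday; 2061-12-03 is already a Saturday, so it stays at 2061-12-03.
Applying '+293 days' to 2061-12-03: counting 293 days forward gives 2062-09-22.
`weekday 0` advances to the next Sunday; 2062-09-22 is a Friday, so it moves forward to 2062-09-24.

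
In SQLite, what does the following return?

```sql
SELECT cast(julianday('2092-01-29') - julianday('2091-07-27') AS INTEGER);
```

186

4 days remain in July 2091 after the 27th (31 − 27).
August 2091: 31 days.
September 2091: 30 days.
October 2091: 31 days.
November 2091: 30 days.
December 2091: 31 days.
Then 29 days into January 2092.
Total: 4 + 31 + 30 + 31 + 30 + 31 + 29 = 186.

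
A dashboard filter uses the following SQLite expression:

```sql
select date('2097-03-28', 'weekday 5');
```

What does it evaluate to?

`weekday 5` advances to the next Friday; 2097-03-28 is a Thursday, so it moves forward to 2097-03-29.

2097-03-29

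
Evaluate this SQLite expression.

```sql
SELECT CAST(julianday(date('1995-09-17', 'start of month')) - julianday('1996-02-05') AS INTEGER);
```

-157

`start of month` rewinds 1995-09-17 to 1995-09-01.
29 days remain in September 1995 after the 1st (30 − 1).
October 1995: 31 days.
November 1995: 30 days.
December 1995: 31 days.
January 1996: 31 days.
Then 5 days into February 1996.
Total: 29 + 31 + 30 + 31 + 31 + 5 = 157.
The subtraction is earlier − later, so the result is −157 → -157.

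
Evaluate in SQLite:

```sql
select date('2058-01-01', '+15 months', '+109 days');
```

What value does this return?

Adding +15 months to 2058-01-01 gives 2059-04-01.
Applying '+109 days' to 2059-04-01: counting 109 days forward gives 2059-07-19.

2059-07-19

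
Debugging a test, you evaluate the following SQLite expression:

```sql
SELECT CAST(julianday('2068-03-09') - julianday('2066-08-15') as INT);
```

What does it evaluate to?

16 days remain in August 2066 after the 15th (31 − 15).
Full months from September 2066 through February 2068 contribute their day counts.
Then 9 days into March 2068.
Total: 16 + 30 + 31 + 30 + 31 + 31 + 28 + 31 + 30 + 31 + 30 + 31 + 31 + 30 + 31 + 30 + 31 + 31 + 29 + 9 = 572.

572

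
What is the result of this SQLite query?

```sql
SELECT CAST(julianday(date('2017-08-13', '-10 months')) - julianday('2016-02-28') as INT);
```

Adding -10 months to 2017-08-13 gives 2016-10-13.
1 day remains in February 2016 after the 28th (29 − 28).
Full months from March 2016 through September 2016 contribute their day counts.
Then 13 days into October 2016.
Total: 1 + 31 + 30 + 31 + 30 + 31 + 31 + 30 + 13 = 228.

228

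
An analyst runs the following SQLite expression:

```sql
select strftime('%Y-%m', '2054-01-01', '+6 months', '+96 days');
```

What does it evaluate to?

2054-10

First apply '+6 months', '+96 days': 2054-01-01 → 2054-10-05.
`%Y-%m` extracts the year-month: 2054-10.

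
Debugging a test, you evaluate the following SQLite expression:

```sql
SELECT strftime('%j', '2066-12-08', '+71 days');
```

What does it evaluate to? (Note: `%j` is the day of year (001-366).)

048

First apply '+71 days': 2066-12-08 → 2067-02-17.
Day-of-year for 2067-02-17: days since 2067-01-01 inclusive = 48, zero-padded to 048.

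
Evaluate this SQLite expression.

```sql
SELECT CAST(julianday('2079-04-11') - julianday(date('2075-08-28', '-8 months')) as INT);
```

1565

Adding -8 months to 2075-08-28 gives 2074-12-28.
3 days remain in December 2074 after the 28th (31 − 28).
Full months from January 2075 through March 2079 contribute their day counts.
Then 11 days into April 2079.
Total: 3 + 31 + 28 + 31 + 30 + 31 + 30 + 31 + 31 + 30 + 31 + 30 + 31 + 31 + 29 + 31 + 30 + 31 + 30 + 31 + 31 + 30 + 31 + 30 + 31 + 31 + 28 + 31 + 30 + 31 + 30 + 31 + 31 + 30 + 31 + 30 + 31 + 31 + 28 + 31 + 30 + 31 + 30 + 31 + 31 + 30 + 31 + 30 + 31 + 31 + 28 + 31 + 11 = 1565.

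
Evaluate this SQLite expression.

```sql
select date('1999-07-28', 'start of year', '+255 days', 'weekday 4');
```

`start of year` rewinds 1999-07-28 to 1999-01-01.
Applying '+255 days' to 1999-01-01: counting 255 days forward gives 1999-09-13.
`weekday 4` advances to the next Thursday; 1999-09-13 is a Monday, so it moves forward to 1999-09-16.

1999-09-16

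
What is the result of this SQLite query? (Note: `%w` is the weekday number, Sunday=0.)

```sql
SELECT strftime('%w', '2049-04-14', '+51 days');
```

First apply '+51 days': 2049-04-14 → 2049-06-04.
2049-06-04 is a Friday; with Sunday=0 that is 5.

5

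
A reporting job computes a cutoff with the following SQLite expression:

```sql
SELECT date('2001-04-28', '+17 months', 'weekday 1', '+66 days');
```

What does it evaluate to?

2002-12-05

Adding +17 months to 2001-04-28 gives 2002-09-28.
`weekday 1` advances to the next Monday; 2002-09-28 is a Saturday, so it moves forward to 2002-09-30.
Applying '+66 days' to 2002-09-30: counting 66 days forward gives 2002-12-05.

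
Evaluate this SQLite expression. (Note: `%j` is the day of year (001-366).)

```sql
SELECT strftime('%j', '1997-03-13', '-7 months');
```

226

First apply '-7 months': 1997-03-13 → 1996-08-13.
Day-of-year for 1996-08-13: days since 1996-01-01 inclusive = 226, zero-padded to 226.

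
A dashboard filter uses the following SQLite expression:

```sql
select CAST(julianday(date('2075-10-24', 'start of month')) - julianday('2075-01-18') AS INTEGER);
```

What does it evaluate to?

`start of month` rewinds 2075-10-24 to 2075-10-01.
13 days remain in January 2075 after the 18th (31 − 18).
Full months from February 2075 through September 2075 contribute their day counts.
Then 1 day into October 2075.
Total: 13 + 28 + 31 + 30 + 31 + 30 + 31 + 31 + 30 + 1 = 256.

256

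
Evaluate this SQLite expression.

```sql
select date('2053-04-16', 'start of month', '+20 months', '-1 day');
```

`start of month` rewinds 2053-04-16 to 2053-04-01.
Adding +20 months to 2053-04-01 gives 2054-12-01.
Going back 1 day from 2054-12-01 reaches 2054-11-30 (last day of November, 30 days).

2054-11-30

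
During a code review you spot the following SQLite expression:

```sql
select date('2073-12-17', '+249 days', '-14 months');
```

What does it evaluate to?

Applying '+249 days' to 2073-12-17: counting 249 days forward gives 2074-08-23.
Adding -14 months to 2074-08-23 gives 2073-06-23.

2073-06-23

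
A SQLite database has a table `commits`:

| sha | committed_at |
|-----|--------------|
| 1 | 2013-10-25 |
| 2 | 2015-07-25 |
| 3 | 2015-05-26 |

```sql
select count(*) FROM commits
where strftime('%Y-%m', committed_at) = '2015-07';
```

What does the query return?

1

Rows with year-month 2015-07: 2015-07-25 → 1.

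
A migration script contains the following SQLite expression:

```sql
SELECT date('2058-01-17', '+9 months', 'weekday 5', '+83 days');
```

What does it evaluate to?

2059-01-09

Adding +9 months to 2058-01-17 gives 2058-10-17.
`weekday 5` advances to the next Friday; 2058-10-17 is a Thursday, so it moves forward to 2058-10-18.
Applying '+83 days' to 2058-10-18: counting 83 days forward gives 2059-01-09.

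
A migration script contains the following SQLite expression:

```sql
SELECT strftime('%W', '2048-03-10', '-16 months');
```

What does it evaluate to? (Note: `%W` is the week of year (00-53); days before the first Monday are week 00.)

First apply '-16 months': 2048-03-10 → 2046-11-10.
2046-11-10 is a Saturday. SQLite's %W counts Mondays since the year started; the result is 45.

45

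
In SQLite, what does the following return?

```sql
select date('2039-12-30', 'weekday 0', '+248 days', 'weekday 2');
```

`weekday 0` advances to the next Sunday; 2039-12-30 is a Friday, so it moves forward to 2040-01-01.
Applying '+248 days' to 2040-01-01: counting 248 days forward gives 2040-09-05.
`weekday 2` advances to the next Tuesday; 2040-09-05 is a Wednesday, so it moves forward to 2040-09-11.

2040-09-11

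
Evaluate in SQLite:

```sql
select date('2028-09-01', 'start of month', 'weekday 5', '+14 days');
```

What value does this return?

2028-09-15

`start of month` rewinds 2028-09-01 to 2028-09-01.
`weekday 5` advances to the next Friday; 2028-09-01 is already a Friday, so it stays at 2028-09-01.
Advancing 14 more days within September lands on 2028-09-15.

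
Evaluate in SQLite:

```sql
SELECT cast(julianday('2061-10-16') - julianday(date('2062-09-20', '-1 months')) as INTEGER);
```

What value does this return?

Adding -1 month to 2062-09-20 gives 2062-08-20.
15 days remain in October 2061 after the 16th (31 − 16).
Full months from November 2061 through July 2062 contribute their day counts.
Then 20 days into August 2062.
Total: 15 + 30 + 31 + 31 + 28 + 31 + 30 + 31 + 30 + 31 + 20 = 308.
The subtraction is earlier − later, so the result is −308 → -308.

-308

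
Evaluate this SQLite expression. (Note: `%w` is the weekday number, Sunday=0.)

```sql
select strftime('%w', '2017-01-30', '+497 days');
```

1

First apply '+497 days': 2017-01-30 → 2018-06-11.
2018-06-11 is a Monday; with Sunday=0 that is 1.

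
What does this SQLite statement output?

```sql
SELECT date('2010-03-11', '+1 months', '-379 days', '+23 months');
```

Adding +1 month to 2010-03-11 gives 2010-04-11.
Applying '-379 days' to 2010-04-11: counting 379 days back gives 2009-03-28.
Adding +23 months to 2009-03-28 gives 2011-02-28.

2011-02-28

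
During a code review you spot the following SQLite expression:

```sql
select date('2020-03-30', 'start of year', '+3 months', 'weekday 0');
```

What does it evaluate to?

2020-04-05

`start of year` rewinds 2020-03-30 to 2020-01-01.
Adding +3 months to 2020-01-01 gives 2020-04-01.
`weekday 0` advances to the next Sunday; 2020-04-01 is a Wednesday, so it moves forward to 2020-04-05.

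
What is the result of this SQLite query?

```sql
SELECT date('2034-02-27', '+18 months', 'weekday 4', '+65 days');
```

Adding +18 months to 2034-02-27 gives 2035-08-27.
`weekday 4` advances to the next Thursday; 2035-08-27 is a Monday, so it moves forward to 2035-08-30.
Applying '+65 days' to 2035-08-30: counting 65 days forward gives 2035-11-03.

2035-11-03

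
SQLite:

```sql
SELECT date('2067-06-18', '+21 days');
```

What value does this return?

2067-07-09

June 2067 has 30 days; 12 remain after the 18th, so 13 days reach 2067-07-01.
Advancing 8 more days within July lands on 2067-07-09.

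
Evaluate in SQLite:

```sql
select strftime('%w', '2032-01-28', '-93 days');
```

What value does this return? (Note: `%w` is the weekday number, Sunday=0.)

First apply '-93 days': 2032-01-28 → 2031-10-27.
2031-10-27 is a Monday; with Sunday=0 that is 1.

1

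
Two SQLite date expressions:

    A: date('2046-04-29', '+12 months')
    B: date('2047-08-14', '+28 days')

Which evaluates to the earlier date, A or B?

A

A = 2047-04-29.
B = 2047-09-11.
A is earlier.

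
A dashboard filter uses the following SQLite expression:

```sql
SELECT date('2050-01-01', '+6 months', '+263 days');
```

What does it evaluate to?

2051-03-21

Adding +6 months to 2050-01-01 gives 2050-07-01.
Applying '+263 days' to 2050-07-01: counting 263 days forward gives 2051-03-21.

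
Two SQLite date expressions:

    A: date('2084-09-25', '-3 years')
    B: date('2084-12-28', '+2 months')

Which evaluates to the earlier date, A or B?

A = 2081-09-25.
B = 2085-02-28.
A is earlier.

A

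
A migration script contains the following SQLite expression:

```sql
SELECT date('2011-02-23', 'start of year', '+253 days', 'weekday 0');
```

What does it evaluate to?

2011-09-11

`start of year` rewinds 2011-02-23 to 2011-01-01.
Applying '+253 days' to 2011-01-01: counting 253 days forward gives 2011-09-11.
`weekday 0` advances to the next Sunday; 2011-09-11 is already a Sunday, so it stays at 2011-09-11.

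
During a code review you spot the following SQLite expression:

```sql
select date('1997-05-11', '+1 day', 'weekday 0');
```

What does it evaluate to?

Advancing 1 more day within May lands on 1997-05-12.
`weekday 0` advances to the next Sunday; 1997-05-12 is a Monday, so it moves forward to 1997-05-18.

1997-05-18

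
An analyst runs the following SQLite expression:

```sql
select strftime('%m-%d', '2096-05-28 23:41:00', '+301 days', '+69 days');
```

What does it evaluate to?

06-02

First apply '+301 days', '+69 days': 2096-05-28 23:41:00 → 2097-06-02 23:41:00.
`%m-%d` extracts the month-day: 06-02.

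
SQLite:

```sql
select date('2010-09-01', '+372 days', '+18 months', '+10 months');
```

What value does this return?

2014-01-08

Applying '+372 days' to 2010-09-01: counting 372 days forward gives 2011-09-08.
Adding +18 months to 2011-09-08 gives 2013-03-08.
Adding +10 months to 2013-03-08 gives 2014-01-08.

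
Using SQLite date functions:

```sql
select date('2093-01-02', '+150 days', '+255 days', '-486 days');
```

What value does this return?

Applying '+150 days' to 2093-01-02: counting 150 days forward gives 2093-06-01.
Applying '+255 days' to 2093-06-01: counting 255 days forward gives 2094-02-11.
Applying '-486 days' to 2094-02-11: counting 486 days back gives 2092-10-13.

2092-10-13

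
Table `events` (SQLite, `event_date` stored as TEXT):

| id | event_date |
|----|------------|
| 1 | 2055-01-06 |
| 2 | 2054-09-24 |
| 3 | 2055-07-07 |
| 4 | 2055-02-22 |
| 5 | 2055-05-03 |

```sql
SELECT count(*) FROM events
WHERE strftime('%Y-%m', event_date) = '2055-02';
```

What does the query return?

1

Rows with year-month 2055-02: 2055-02-22 → 1.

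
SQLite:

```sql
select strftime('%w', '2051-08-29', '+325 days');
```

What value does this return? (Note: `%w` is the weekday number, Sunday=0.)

First apply '+325 days': 2051-08-29 → 2052-07-19.
2052-07-19 is a Friday; with Sunday=0 that is 5.

5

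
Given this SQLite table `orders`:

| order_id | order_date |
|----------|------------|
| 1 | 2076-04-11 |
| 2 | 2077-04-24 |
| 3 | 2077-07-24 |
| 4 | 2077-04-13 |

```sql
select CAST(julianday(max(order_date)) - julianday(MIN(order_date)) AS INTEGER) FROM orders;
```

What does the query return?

MIN = 2076-04-11, MAX = 2077-07-24.
19 days remain in April 2076 after the 11th (30 − 11).
Full months from May 2076 through June 2077 contribute their day counts.
Then 24 days into July 2077.
Total: 19 + 31 + 30 + 31 + 31 + 30 + 31 + 30 + 31 + 31 + 28 + 31 + 30 + 31 + 30 + 24 = 469.

469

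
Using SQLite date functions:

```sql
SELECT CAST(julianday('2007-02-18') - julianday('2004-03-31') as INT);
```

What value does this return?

0 days remain in March 2004 after the 31st (31 − 31).
Full months from April 2004 through January 2007 contribute their day counts.
Then 18 days into February 2007.
Total: 0 + 30 + 31 + 30 + 31 + 31 + 30 + 31 + 30 + 31 + 31 + 28 + 31 + 30 + 31 + 30 + 31 + 31 + 30 + 31 + 30 + 31 + 31 + 28 + 31 + 30 + 31 + 30 + 31 + 31 + 30 + 31 + 30 + 31 + 31 + 18 = 1054.

1054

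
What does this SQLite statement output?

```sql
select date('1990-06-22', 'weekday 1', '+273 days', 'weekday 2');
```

1991-03-26

`weekday 1` advances to the next Monday; 1990-06-22 is a Friday, so it moves forward to 1990-06-25.
Applying '+273 days' to 1990-06-25: counting 273 days forward gives 1991-03-25.
`weekday 2` advances to the next Tuesday; 1991-03-25 is a Monday, so it moves forward to 1991-03-26.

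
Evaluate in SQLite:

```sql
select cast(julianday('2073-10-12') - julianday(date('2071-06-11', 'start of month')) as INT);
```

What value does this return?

`start of month` rewinds 2071-06-11 to 2071-06-01.
29 days remain in June 2071 after the 1st (30 − 1).
Full months from July 2071 through September 2073 contribute their day counts.
Then 12 days into October 2073.
Total: 29 + 31 + 31 + 30 + 31 + 30 + 31 + 31 + 29 + 31 + 30 + 31 + 30 + 31 + 31 + 30 + 31 + 30 + 31 + 31 + 28 + 31 + 30 + 31 + 30 + 31 + 31 + 30 + 12 = 864.

864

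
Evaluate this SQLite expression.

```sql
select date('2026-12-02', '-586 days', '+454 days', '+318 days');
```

2027-06-06

Applying '-586 days' to 2026-12-02: counting 586 days back gives 2025-04-25.
Applying '+454 days' to 2025-04-25: counting 454 days forward gives 2026-07-23.
Applying '+318 days' to 2026-07-23: counting 318 days forward gives 2027-06-06.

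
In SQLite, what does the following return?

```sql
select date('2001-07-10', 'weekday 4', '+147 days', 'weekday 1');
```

2001-12-10

`weekday 4` advances to the next Thursday; 2001-07-10 is a Tuesday, so it moves forward to 2001-07-12.
Applying '+147 days' to 2001-07-12: counting 147 days forward gives 2001-12-06.
`weekday 1` advances to the next Monday; 2001-12-06 is a Thursday, so it moves forward to 2001-12-10.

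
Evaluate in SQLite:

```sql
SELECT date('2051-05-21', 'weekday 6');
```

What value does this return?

`weekday 6` advances to the next Saturday; 2051-05-21 is a Sunday, so it moves forward to 2051-05-27.

2051-05-27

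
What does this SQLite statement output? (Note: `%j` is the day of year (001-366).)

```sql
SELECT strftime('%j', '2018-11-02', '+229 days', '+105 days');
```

275

First apply '+229 days', '+105 days': 2018-11-02 → 2019-10-02.
Day-of-year for 2019-10-02: days since 2019-01-01 inclusive = 275, zero-padded to 275.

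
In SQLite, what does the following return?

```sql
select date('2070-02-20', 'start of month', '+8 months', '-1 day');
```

`start of month` rewinds 2070-02-20 to 2070-02-01.
Adding +8 months to 2070-02-01 gives 2070-10-01.
Going back 1 day from 2070-10-01 reaches 2070-09-30 (last day of September, 30 days).

2070-09-30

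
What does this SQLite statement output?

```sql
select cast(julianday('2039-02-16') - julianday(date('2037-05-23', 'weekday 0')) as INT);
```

633

`weekday 0` advances to the next Sunday; 2037-05-23 is a Saturday, so it moves forward to 2037-05-24.
7 days remain in May 2037 after the 24th (31 − 24).
Full months from June 2037 through January 2039 contribute their day counts.
Then 16 days into February 2039.
Total: 7 + 30 + 31 + 31 + 30 + 31 + 30 + 31 + 31 + 28 + 31 + 30 + 31 + 30 + 31 + 31 + 30 + 31 + 30 + 31 + 31 + 16 = 633.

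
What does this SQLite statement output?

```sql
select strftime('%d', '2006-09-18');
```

18

`%d` extracts the 2-digit day of month: 18.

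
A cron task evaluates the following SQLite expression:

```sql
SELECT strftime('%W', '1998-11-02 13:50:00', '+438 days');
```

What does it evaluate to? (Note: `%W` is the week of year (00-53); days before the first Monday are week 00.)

02

First apply '+438 days': 1998-11-02 13:50:00 → 2000-01-14 13:50:00.
2000-01-14 is a Friday. SQLite's %W counts Mondays since the year started; the result is 02.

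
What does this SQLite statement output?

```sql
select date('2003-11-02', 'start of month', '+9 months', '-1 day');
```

2004-07-31

`start of month` rewinds 2003-11-02 to 2003-11-01.
Adding +9 months to 2003-11-01 gives 2004-08-01.
Going back 1 day from 2004-08-01 reaches 2004-07-31 (last day of July, 31 days).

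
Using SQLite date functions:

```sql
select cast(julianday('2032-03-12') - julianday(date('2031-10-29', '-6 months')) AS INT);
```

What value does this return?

Adding -6 months to 2031-10-29 gives 2031-04-29.
1 day remains in April 2031 after the 29th (30 − 29).
Full months from May 2031 through February 2032 contribute their day counts.
Then 12 days into March 2032.
Total: 1 + 31 + 30 + 31 + 31 + 30 + 31 + 30 + 31 + 31 + 29 + 12 = 318.

318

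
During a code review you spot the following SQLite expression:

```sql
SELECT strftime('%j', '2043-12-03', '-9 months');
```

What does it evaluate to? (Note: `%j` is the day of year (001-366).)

062

First apply '-9 months': 2043-12-03 → 2043-03-03.
Day-of-year for 2043-03-03: days since 2043-01-01 inclusive = 62, zero-padded to 062.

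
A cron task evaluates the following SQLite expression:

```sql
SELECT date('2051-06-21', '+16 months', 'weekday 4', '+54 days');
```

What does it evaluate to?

Adding +16 months to 2051-06-21 gives 2052-10-21.
`weekday 4` advances to the next Thursday; 2052-10-21 is a Monday, so it moves forward to 2052-10-24.
Applying '+54 days' to 2052-10-24: counting 54 days forward gives 2052-12-17.

2052-12-17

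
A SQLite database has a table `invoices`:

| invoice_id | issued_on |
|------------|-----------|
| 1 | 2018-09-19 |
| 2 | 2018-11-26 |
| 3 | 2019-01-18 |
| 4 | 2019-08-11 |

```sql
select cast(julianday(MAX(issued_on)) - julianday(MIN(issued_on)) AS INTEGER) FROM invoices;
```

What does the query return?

326

MIN = 2018-09-19, MAX = 2019-08-11.
11 days remain in September 2018 after the 19th (30 − 19).
Full months from October 2018 through July 2019 contribute their day counts.
Then 11 days into August 2019.
Total: 11 + 31 + 30 + 31 + 31 + 28 + 31 + 30 + 31 + 30 + 31 + 11 = 326.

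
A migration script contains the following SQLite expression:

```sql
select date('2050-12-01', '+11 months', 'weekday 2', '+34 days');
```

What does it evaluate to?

2051-12-11

Adding +11 months to 2050-12-01 gives 2051-11-01.
`weekday 2` advances to the next Tuesday; 2051-11-01 is a Wednesday, so it moves forward to 2051-11-07.
November 2051 has 30 days; 23 remain after the 7th, so 24 days reach 2051-12-01.
Advancing 10 more days within December lands on 2051-12-11.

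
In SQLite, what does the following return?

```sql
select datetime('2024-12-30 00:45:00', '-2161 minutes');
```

2024-12-28 12:44:00

2161 minutes = 36h 1m; -2161 minutes from 2024-12-30 00:45:00 is 2024-12-28 12:44:00 (crosses midnight).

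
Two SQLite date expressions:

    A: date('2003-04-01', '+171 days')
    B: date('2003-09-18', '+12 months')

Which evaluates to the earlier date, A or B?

A = 2003-09-19.
B = 2004-09-18.
A is earlier.

A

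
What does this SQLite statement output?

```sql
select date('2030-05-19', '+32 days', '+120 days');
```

2030-10-18

May 2030 has 31 days; 12 remain after the 19th, so 13 days reach 2030-06-01.
Advancing 19 more days within June lands on 2030-06-20.
Applying '+120 days' to 2030-06-20: counting 120 days forward gives 2030-10-18.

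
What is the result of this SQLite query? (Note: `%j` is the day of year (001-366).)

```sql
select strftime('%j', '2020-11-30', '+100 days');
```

069

First apply '+100 days': 2020-11-30 → 2021-03-10.
Day-of-year for 2021-03-10: days since 2021-01-01 inclusive = 69, zero-padded to 069.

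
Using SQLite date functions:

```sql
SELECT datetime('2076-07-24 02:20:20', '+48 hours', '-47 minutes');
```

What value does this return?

+48 hours from 2076-07-24 02:20:20 is 2076-07-26 02:20:20 (crosses midnight).
-47 minutes from 2076-07-26 02:20:20 is 2076-07-26 01:33:20.

2076-07-26 01:33:20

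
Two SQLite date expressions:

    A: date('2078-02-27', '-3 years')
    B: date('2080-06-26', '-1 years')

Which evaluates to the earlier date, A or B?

A = 2075-02-27.
B = 2079-06-26.
A is earlier.

A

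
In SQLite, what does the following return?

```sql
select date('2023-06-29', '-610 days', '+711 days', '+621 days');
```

Applying '-610 days' to 2023-06-29: counting 610 days back gives 2021-10-27.
Applying '+711 days' to 2021-10-27: counting 711 days forward gives 2023-10-08.
Applying '+621 days' to 2023-10-08: counting 621 days forward gives 2025-06-20.

2025-06-20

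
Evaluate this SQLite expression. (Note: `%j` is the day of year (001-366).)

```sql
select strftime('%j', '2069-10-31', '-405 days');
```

First apply '-405 days': 2069-10-31 → 2068-09-21.
Day-of-year for 2068-09-21: days since 2068-01-01 inclusive = 265, zero-padded to 265.

265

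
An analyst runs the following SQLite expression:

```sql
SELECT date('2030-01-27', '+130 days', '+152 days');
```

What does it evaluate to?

Applying '+130 days' to 2030-01-27: counting 130 days forward gives 2030-06-06.
Applying '+152 days' to 2030-06-06: counting 152 days forward gives 2030-11-05.

2030-11-05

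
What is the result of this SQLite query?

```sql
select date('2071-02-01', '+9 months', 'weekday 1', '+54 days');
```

2071-12-26

Adding +9 months to 2071-02-01 gives 2071-11-01.
`weekday 1` advances to the next Monday; 2071-11-01 is a Sunday, so it moves forward to 2071-11-02.
Applying '+54 days' to 2071-11-02: counting 54 days forward gives 2071-12-26.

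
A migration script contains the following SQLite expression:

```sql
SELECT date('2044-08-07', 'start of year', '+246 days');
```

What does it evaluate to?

`start of year` rewinds 2044-08-07 to 2044-01-01.
Applying '+246 days' to 2044-01-01: counting 246 days forward gives 2044-09-03.

2044-09-03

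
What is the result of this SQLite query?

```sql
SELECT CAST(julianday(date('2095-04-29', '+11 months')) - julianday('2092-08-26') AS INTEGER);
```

Adding +11 months to 2095-04-29 gives 2096-03-29.
5 days remain in August 2092 after the 26th (31 − 26).
Full months from September 2092 through February 2096 contribute their day counts.
Then 29 days into March 2096.
Total: 5 + 30 + 31 + 30 + 31 + 31 + 28 + 31 + 30 + 31 + 30 + 31 + 31 + 30 + 31 + 30 + 31 + 31 + 28 + 31 + 30 + 31 + 30 + 31 + 31 + 30 + 31 + 30 + 31 + 31 + 28 + 31 + 30 + 31 + 30 + 31 + 31 + 30 + 31 + 30 + 31 + 31 + 29 + 29 = 1311.

1311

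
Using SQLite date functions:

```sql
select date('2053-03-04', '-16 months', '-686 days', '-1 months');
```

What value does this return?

Adding -16 months to 2053-03-04 gives 2051-11-04.
Applying '-686 days' to 2051-11-04: counting 686 days back gives 2049-12-18.
Adding -1 month to 2049-12-18 gives 2049-11-18.

2049-11-18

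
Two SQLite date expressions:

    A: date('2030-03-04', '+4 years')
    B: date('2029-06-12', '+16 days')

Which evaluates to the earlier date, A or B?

A = 2034-03-04.
B = 2029-06-28.
B is earlier.

B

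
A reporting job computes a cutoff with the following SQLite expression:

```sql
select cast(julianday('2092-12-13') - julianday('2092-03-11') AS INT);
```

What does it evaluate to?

277

20 days remain in March 2092 after the 11th (31 − 11).
Full months from April 2092 through November 2092 contribute their day counts.
Then 13 days into December 2092.
Total: 20 + 30 + 31 + 30 + 31 + 31 + 30 + 31 + 30 + 13 = 277.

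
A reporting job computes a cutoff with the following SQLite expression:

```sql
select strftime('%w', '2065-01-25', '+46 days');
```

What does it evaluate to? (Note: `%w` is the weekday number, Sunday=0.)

4

First apply '+46 days': 2065-01-25 → 2065-03-12.
2065-03-12 is a Thursday; with Sunday=0 that is 4.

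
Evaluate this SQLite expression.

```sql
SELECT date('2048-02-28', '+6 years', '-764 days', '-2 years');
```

Adding +6 years to 2048-02-28 gives 2054-02-28.
Applying '-764 days' to 2054-02-28: counting 764 days back gives 2052-01-26.
Adding -2 years to 2052-01-26 gives 2050-01-26.

2050-01-26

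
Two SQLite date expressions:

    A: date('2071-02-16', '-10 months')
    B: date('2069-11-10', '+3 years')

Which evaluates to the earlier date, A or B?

A

A = 2070-04-16.
B = 2072-11-10.
A is earlier.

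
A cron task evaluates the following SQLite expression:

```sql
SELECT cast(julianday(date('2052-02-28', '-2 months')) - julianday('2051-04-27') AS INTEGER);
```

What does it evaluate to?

245

Adding -2 months to 2052-02-28 gives 2051-12-28.
3 days remain in April 2051 after the 27th (30 − 27).
Full months from May 2051 through November 2051 contribute their day counts.
Then 28 days into December 2051.
Total: 3 + 31 + 30 + 31 + 31 + 30 + 31 + 30 + 28 = 245.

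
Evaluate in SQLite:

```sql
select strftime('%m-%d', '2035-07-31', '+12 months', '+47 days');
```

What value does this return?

09-16

First apply '+12 months', '+47 days': 2035-07-31 → 2036-09-16.
`%m-%d` extracts the month-day: 09-16.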